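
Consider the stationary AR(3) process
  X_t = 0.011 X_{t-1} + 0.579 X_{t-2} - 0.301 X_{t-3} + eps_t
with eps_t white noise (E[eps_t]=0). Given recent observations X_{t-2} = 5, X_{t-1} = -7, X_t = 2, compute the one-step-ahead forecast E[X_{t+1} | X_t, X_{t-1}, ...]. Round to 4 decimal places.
E[X_{t+1} \mid \mathcal F_t] = -5.5360

For an AR(p) model X_t = c + sum_i phi_i X_{t-i} + eps_t, the
one-step-ahead conditional mean is
  E[X_{t+1} | X_t, ...] = c + sum_i phi_i X_{t+1-i}.
Substitute known values:
  E[X_{t+1} | ...] = (0.011) * (2) + (0.579) * (-7) + (-0.301) * (5)
                   = -5.5360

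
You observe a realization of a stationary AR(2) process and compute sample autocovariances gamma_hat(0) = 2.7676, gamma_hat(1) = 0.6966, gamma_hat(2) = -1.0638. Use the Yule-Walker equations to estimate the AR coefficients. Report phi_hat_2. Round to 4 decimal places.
\hat\phi_{2} = -0.4780

The Yule-Walker equations for an AR(p) process read, in matrix form,
  Gamma_p phi = r_p,   with   (Gamma_p)_{ij} = gamma(|i - j|),
                       (r_p)_i = gamma(i),   i,j = 1..p.
Substitute the sample gammas (Toeplitz matrix and right-hand side of size 2):
  Gamma_p = [[2.7676, 0.6966], [0.6966, 2.7676]]
  r_p     = [0.6966, -1.0638]
Written out:
  2.7676 phi_1 + 0.6966 phi_2 = 0.6966
  0.6966 phi_1 + 2.7676 phi_2 = -1.0638
Solve by Cramer's rule:
  det = gamma(0)^2 - gamma(1)^2 = (2.7676)^2 - (0.6966)^2 = 7.65960976 - 0.48525156 = 7.1743582
  phi_hat_1 = [gamma(1) gamma(0) - gamma(1) gamma(2)] / det = [(0.6966)(2.7676) - (0.6966)(-1.0638)] / 7.1743582 = 2.66895324 / 7.1743582 = 0.372
  phi_hat_2 = [gamma(0) gamma(2) - gamma(1)^2] / det = [(2.7676)(-1.0638) - (0.6966)^2] / 7.1743582 = -3.42942444 / 7.1743582 = -0.478
So phi_hat = [0.3720, -0.4780].
Therefore phi_hat_2 = -0.4780.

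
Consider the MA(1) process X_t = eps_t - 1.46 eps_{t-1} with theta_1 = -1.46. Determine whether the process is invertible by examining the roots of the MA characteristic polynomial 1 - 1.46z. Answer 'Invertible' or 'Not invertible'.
\text{Not invertible}

The MA(q) characteristic polynomial is P(z) = 1 - 1.46z.
Invertibility requires all roots to lie outside the unit circle, i.e. |z| > 1 for every root.
This is linear in z: 1 + (-1.46) z = 0  =>  z = -1/(-1.46) = 0.684932,  |z| = 0.684932.
Moduli of all roots: 0.6849.
All moduli strictly greater than 1? No.
Verdict: Not invertible.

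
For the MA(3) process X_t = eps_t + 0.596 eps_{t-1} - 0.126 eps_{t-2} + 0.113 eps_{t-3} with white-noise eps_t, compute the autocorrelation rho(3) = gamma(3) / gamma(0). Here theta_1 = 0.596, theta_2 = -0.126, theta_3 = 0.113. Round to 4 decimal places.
\rho(3) = 0.0817

For an MA(q) process with theta_0 = 1, the autocovariance is
  gamma(k) = sigma^2 * sum_{i=0..q-k} theta_i * theta_{i+k},
and rho(k) = gamma(k) / gamma(0). Sigma^2 cancels.
  numerator   = (1)*(0.113) = 0.113.
  denominator = (1)^2 + (0.596)^2 + (-0.126)^2 + (0.113)^2 = 1.383861.
  rho(3) = 0.113 / 1.383861 = 0.0817.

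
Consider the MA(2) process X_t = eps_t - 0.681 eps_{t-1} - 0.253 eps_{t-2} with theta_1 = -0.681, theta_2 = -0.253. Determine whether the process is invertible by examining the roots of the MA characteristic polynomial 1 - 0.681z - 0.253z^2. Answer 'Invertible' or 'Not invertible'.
\text{Invertible}

The MA(q) characteristic polynomial is P(z) = 1 - 0.681z - 0.253z^2.
Invertibility requires all roots to lie outside the unit circle, i.e. |z| > 1 for every root.
Set 1 + (-0.681) z + (-0.253) z^2 = 0, i.e. a z^2 + b z + c = 0 with a = -0.253, b = -0.681, c = 1.
Discriminant D = b^2 - 4ac = (-0.681)^2 - 4*(-0.253)*1 = 0.463761 - (-1.012) = 1.475761.
D >= 0, so the roots are real: z = (-b +/- sqrt(D)) / (2a) = (0.681 +/- 1.214809) / (-0.506).
  z_1 = (0.681 + 1.214809) / (-0.506) = -3.7467,   |z_1| = 3.7467.
  z_2 = (0.681 - 1.214809) / (-0.506) = 1.055,   |z_2| = 1.055.
Moduli of all roots: 3.7467, 1.0550.
All moduli strictly greater than 1? Yes.
Verdict: Invertible.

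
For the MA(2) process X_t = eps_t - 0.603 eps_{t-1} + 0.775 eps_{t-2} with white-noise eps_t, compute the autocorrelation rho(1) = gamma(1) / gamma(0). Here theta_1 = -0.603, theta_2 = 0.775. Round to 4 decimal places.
\rho(1) = -0.5449

For an MA(q) process with theta_0 = 1, the autocovariance is
  gamma(k) = sigma^2 * sum_{i=0..q-k} theta_i * theta_{i+k},
and rho(k) = gamma(k) / gamma(0). Sigma^2 cancels.
  numerator   = (1)*(-0.603) + (-0.603)*(0.775) = -1.070325.
  denominator = (1)^2 + (-0.603)^2 + (0.775)^2 = 1.964234.
  rho(1) = -1.070325 / 1.964234 = -0.5449.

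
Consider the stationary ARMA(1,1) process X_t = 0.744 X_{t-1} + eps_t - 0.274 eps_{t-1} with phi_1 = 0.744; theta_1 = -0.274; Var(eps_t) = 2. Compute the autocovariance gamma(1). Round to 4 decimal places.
\gamma(1) = 1.6762

Multiply the model equation by X_{t-k} and take expectations. With theta_0 = psi_0 = 1 and psi_j the MA(infinity) weights, this gives
  gamma(k) - sum_i phi_i gamma(k-i) = c_k,
  c_k = sigma^2 * sum_{j=k..q} theta_j psi_{j-k}   (c_k = 0 for k > q),
using gamma(-m) = gamma(m).
psi-weights needed (psi_j = theta_j + sum_i phi_i psi_{j-i}):
  psi_1 = theta_1 + phi_1 = -0.274 + (0.744) = 0.47
Right-hand sides:
  c_0 = sigma^2 (1 + theta_1 psi_1) = 2 * (1 + (-0.274)(0.47)) = 2 * 0.87122 = 1.74244
  c_1 = sigma^2 theta_1 = 2 * (-0.274) = -0.548
  c_2 = 0
Equations for k = 0 and k = 1 (AR order 1):
  gamma(0) = phi_1 gamma(1) + c_0
  gamma(1) = phi_1 gamma(0) + c_1
Substituting the second into the first: gamma(0) (1 - phi_1^2) = c_0 + phi_1 c_1, so
  gamma(0) = (c_0 + phi_1 c_1) / (1 - phi_1^2) = (1.74244 + (0.744)(-0.548)) / (1 - (0.744)^2) = 1.334728 / 0.446464 = 2.989553.
  gamma(1) = phi_1 gamma(0) + c_1 = (0.744)(2.989553) + (-0.548) = 1.676228.
Therefore gamma(1) = 1.6762 (to 4 decimal places).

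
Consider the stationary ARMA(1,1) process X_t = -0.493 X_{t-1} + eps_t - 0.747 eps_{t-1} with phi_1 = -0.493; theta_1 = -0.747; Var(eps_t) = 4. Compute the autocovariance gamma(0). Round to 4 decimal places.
\gamma(0) = 12.1252

Multiply the model equation by X_{t-k} and take expectations. With theta_0 = psi_0 = 1 and psi_j the MA(infinity) weights, this gives
  gamma(k) - sum_i phi_i gamma(k-i) = c_k,
  c_k = sigma^2 * sum_{j=k..q} theta_j psi_{j-k}   (c_k = 0 for k > q),
using gamma(-m) = gamma(m).
psi-weights needed (psi_j = theta_j + sum_i phi_i psi_{j-i}):
  psi_1 = theta_1 + phi_1 = -0.747 + (-0.493) = -1.24
Right-hand sides:
  c_0 = sigma^2 (1 + theta_1 psi_1) = 4 * (1 + (-0.747)(-1.24)) = 4 * 1.92628 = 7.70512
  c_1 = sigma^2 theta_1 = 4 * (-0.747) = -2.988
  c_2 = 0
Equations for k = 0 and k = 1 (AR order 1):
  gamma(0) = phi_1 gamma(1) + c_0
  gamma(1) = phi_1 gamma(0) + c_1
Substituting the second into the first: gamma(0) (1 - phi_1^2) = c_0 + phi_1 c_1, so
  gamma(0) = (c_0 + phi_1 c_1) / (1 - phi_1^2) = (7.70512 + (-0.493)(-2.988)) / (1 - (-0.493)^2) = 9.178204 / 0.756951 = 12.125229.
Therefore gamma(0) = 12.1252 (to 4 decimal places).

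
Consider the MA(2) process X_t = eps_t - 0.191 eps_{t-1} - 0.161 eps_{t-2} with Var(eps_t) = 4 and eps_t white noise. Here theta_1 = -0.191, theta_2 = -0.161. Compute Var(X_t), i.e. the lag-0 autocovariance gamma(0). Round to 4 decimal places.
\gamma(0) = 4.2496

For an MA(q) process X_t = eps_t + sum_i theta_i eps_{t-i} with
Var(eps_t) = sigma^2, the variance is
  gamma(0) = sigma^2 * (1 + sum_i theta_i^2).
  sum_i theta_i^2 = (-0.191)^2 + (-0.161)^2 = 0.036481 + 0.025921 = 0.062402.
  gamma(0) = 4 * (1 + 0.062402) = 4 * 1.062402 = 4.249608, which rounds to 4.2496.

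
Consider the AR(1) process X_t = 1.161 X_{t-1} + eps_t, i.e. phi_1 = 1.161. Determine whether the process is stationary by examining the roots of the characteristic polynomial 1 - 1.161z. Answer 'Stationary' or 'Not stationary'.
\text{Not stationary}

The AR(p) characteristic polynomial is P(z) = 1 - 1.161z.
Stationarity requires all roots to lie outside the unit circle, i.e. |z| > 1 for every root.
This is linear in z: 1 + (-1.161) z = 0  =>  z = -1/(-1.161) = 0.861326,  |z| = 0.861326.
Moduli of all roots: 0.8613.
All moduli strictly greater than 1? No.
Verdict: Not stationary.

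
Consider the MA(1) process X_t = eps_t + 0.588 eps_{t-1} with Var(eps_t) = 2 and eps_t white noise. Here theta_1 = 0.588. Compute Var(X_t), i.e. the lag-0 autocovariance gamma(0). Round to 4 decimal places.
\gamma(0) = 2.6915

For an MA(q) process X_t = eps_t + sum_i theta_i eps_{t-i} with
Var(eps_t) = sigma^2, the variance is
  gamma(0) = sigma^2 * (1 + sum_i theta_i^2).
  sum_i theta_i^2 = (0.588)^2 = 0.345744.
  gamma(0) = 2 * (1 + 0.345744) = 2 * 1.345744 = 2.691488, which rounds to 2.6915.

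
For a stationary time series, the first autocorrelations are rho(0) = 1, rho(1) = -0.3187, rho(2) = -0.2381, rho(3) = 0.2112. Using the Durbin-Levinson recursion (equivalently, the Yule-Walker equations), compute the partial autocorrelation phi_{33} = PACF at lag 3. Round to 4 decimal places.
\phi_{33} = -0.0180

The PACF at lag k is phi_{kk}, the last component of the solution
to the Yule-Walker system G_k phi = r_k where
  (G_k)_{ij} = rho(|i - j|), (r_k)_i = rho(i), i,j = 1..k.
Equivalently, Durbin-Levinson gives phi_{kk} iteratively:
  phi_{11} = rho(1)
  phi_{kk} = [rho(k) - sum_{j=1..k-1} phi_{k-1,j} rho(k-j)]
            / [1 - sum_{j=1..k-1} phi_{k-1,j} rho(j)],
  phi_{k,j} = phi_{k-1,j} - phi_{kk} phi_{k-1,k-j},  j = 1..k-1.
Step k = 1:
  phi_11 = rho(1) = -0.3187.
Step k = 2:
  phi_22 = [rho(2) - phi_11 rho(1)] / [1 - phi_11 rho(1)] = [-0.2381 - (-0.3187)(-0.3187)] / [1 - (-0.3187)(-0.3187)]
         = -0.33966969 / 0.89843031 = -0.37807.
  Update: phi_21 = phi_11 - phi_22 phi_11 = -0.3187 - (-0.37807)(-0.3187) = -0.439191.
Step k = 3:
  phi_33 = [rho(3) - phi_21 rho(2) - phi_22 rho(1)] / [1 - phi_21 rho(1) - phi_22 rho(2)]
    numerator   = 0.2112 - (-0.439191)(-0.2381) - (-0.37807)(-0.3187) = -0.01386233
    denominator = 1 - (-0.439191)(-0.3187) - (-0.37807)(-0.2381) = 0.77001134
  phi_33 = -0.01386233 / 0.77001134 = -0.018.
Therefore phi_{33} = -0.0180.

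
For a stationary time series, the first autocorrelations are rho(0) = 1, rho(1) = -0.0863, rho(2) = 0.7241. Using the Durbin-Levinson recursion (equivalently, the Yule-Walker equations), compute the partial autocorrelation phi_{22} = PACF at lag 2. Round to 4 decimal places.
\phi_{22} = 0.7220

The PACF at lag k is phi_{kk}, the last component of the solution
to the Yule-Walker system G_k phi = r_k where
  (G_k)_{ij} = rho(|i - j|), (r_k)_i = rho(i), i,j = 1..k.
Equivalently, Durbin-Levinson gives phi_{kk} iteratively:
  phi_{11} = rho(1)
  phi_{kk} = [rho(k) - sum_{j=1..k-1} phi_{k-1,j} rho(k-j)]
            / [1 - sum_{j=1..k-1} phi_{k-1,j} rho(j)],
  phi_{k,j} = phi_{k-1,j} - phi_{kk} phi_{k-1,k-j},  j = 1..k-1.
Step k = 1:
  phi_11 = rho(1) = -0.0863.
Step k = 2:
  phi_22 = [rho(2) - phi_11 rho(1)] / [1 - phi_11 rho(1)] = [0.7241 - (-0.0863)(-0.0863)] / [1 - (-0.0863)(-0.0863)]
         = 0.71665231 / 0.99255231 = 0.722.
Therefore phi_{22} = 0.7220.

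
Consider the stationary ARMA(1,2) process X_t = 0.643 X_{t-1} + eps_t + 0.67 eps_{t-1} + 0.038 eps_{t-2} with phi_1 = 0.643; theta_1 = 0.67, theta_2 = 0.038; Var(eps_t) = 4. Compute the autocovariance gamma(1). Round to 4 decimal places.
\gamma(1) = 13.2988

Multiply the model equation by X_{t-k} and take expectations. With theta_0 = psi_0 = 1 and psi_j the MA(infinity) weights, this gives
  gamma(k) - sum_i phi_i gamma(k-i) = c_k,
  c_k = sigma^2 * sum_{j=k..q} theta_j psi_{j-k}   (c_k = 0 for k > q),
using gamma(-m) = gamma(m).
psi-weights needed (psi_j = theta_j + sum_i phi_i psi_{j-i}):
  psi_1 = theta_1 + phi_1 = 0.67 + (0.643) = 1.313
  psi_2 = theta_2 + phi_1 psi_1 = 0.038 + (0.643)(1.313) = 0.882259
Right-hand sides:
  c_0 = sigma^2 (1 + theta_1 psi_1 + theta_2 psi_2) = 4 * (1 + (0.67)(1.313) + (0.038)(0.882259)) = 4 * 1.913236 = 7.652943
  c_1 = sigma^2 (theta_1 + theta_2 psi_1) = 4 * (0.67 + (0.038)(1.313)) = 2.879576
  c_2 = sigma^2 theta_2 = 4 * (0.038) = 0.152
Equations for k = 0 and k = 1 (AR order 1):
  gamma(0) = phi_1 gamma(1) + c_0
  gamma(1) = phi_1 gamma(0) + c_1
Substituting the second into the first: gamma(0) (1 - phi_1^2) = c_0 + phi_1 c_1, so
  gamma(0) = (c_0 + phi_1 c_1) / (1 - phi_1^2) = (7.652943 + (0.643)(2.879576)) / (1 - (0.643)^2) = 9.504511 / 0.586551 = 16.204065.
  gamma(1) = phi_1 gamma(0) + c_1 = (0.643)(16.204065) + (2.879576) = 13.29879.
Therefore gamma(1) = 13.2988 (to 4 decimal places).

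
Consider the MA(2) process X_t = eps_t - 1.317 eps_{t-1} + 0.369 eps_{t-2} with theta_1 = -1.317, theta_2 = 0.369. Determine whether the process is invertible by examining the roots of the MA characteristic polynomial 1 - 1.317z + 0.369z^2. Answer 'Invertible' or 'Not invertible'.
\text{Invertible}

The MA(q) characteristic polynomial is P(z) = 1 - 1.317z + 0.369z^2.
Invertibility requires all roots to lie outside the unit circle, i.e. |z| > 1 for every root.
Set 1 + (-1.317) z + (0.369) z^2 = 0, i.e. a z^2 + b z + c = 0 with a = 0.369, b = -1.317, c = 1.
Discriminant D = b^2 - 4ac = (-1.317)^2 - 4*(0.369)*1 = 1.734489 - (1.476) = 0.258489.
D >= 0, so the roots are real: z = (-b +/- sqrt(D)) / (2a) = (1.317 +/- 0.508418) / (0.738).
  z_1 = (1.317 + 0.508418) / (0.738) = 2.4735,   |z_1| = 2.4735.
  z_2 = (1.317 - 0.508418) / (0.738) = 1.0956,   |z_2| = 1.0956.
Moduli of all roots: 2.4735, 1.0956.
All moduli strictly greater than 1? Yes.
Verdict: Invertible.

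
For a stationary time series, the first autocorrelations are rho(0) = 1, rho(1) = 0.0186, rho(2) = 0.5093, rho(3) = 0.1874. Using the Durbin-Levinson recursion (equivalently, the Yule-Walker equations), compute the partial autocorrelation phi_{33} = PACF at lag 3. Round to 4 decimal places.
\phi_{33} = 0.2340

The PACF at lag k is phi_{kk}, the last component of the solution
to the Yule-Walker system G_k phi = r_k where
  (G_k)_{ij} = rho(|i - j|), (r_k)_i = rho(i), i,j = 1..k.
Equivalently, Durbin-Levinson gives phi_{kk} iteratively:
  phi_{11} = rho(1)
  phi_{kk} = [rho(k) - sum_{j=1..k-1} phi_{k-1,j} rho(k-j)]
            / [1 - sum_{j=1..k-1} phi_{k-1,j} rho(j)],
  phi_{k,j} = phi_{k-1,j} - phi_{kk} phi_{k-1,k-j},  j = 1..k-1.
Step k = 1:
  phi_11 = rho(1) = 0.0186.
Step k = 2:
  phi_22 = [rho(2) - phi_11 rho(1)] / [1 - phi_11 rho(1)] = [0.5093 - (0.0186)(0.0186)] / [1 - (0.0186)(0.0186)]
         = 0.50895404 / 0.99965404 = 0.50913.
  Update: phi_21 = phi_11 - phi_22 phi_11 = 0.0186 - (0.50913)(0.0186) = 0.00913.
Step k = 3:
  phi_33 = [rho(3) - phi_21 rho(2) - phi_22 rho(1)] / [1 - phi_21 rho(1) - phi_22 rho(2)]
    numerator   = 0.1874 - (0.00913)(0.5093) - (0.50913)(0.0186) = 0.17328018
    denominator = 1 - (0.00913)(0.0186) - (0.50913)(0.5093) = 0.74053018
  phi_33 = 0.17328018 / 0.74053018 = 0.234.
Therefore phi_{33} = 0.2340.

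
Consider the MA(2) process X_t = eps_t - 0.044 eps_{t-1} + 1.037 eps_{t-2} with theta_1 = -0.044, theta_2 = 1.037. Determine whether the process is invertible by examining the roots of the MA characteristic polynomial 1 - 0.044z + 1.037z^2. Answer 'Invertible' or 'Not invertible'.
\text{Not invertible}

The MA(q) characteristic polynomial is P(z) = 1 - 0.044z + 1.037z^2.
Invertibility requires all roots to lie outside the unit circle, i.e. |z| > 1 for every root.
Set 1 + (-0.044) z + (1.037) z^2 = 0, i.e. a z^2 + b z + c = 0 with a = 1.037, b = -0.044, c = 1.
Discriminant D = b^2 - 4ac = (-0.044)^2 - 4*(1.037)*1 = 0.001936 - (4.148) = -4.146064.
D < 0, so the roots are the complex-conjugate pair z = (-b +/- i sqrt(-D)) / (2a) = 0.0212 +/- 0.9818i.
For a conjugate pair |z|^2 = z * conj(z) = (product of roots) = c/a = 1/(1.037) = 0.96432, so |z| = sqrt(0.96432) = 0.982 for both roots.
Moduli of all roots: 0.9820, 0.9820.
All moduli strictly greater than 1? No.
Verdict: Not invertible.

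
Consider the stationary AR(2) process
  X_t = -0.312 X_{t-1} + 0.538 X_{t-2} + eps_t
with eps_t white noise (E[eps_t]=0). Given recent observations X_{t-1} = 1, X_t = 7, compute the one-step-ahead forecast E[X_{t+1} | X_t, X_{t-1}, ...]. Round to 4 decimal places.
E[X_{t+1} \mid \mathcal F_t] = -1.6460

For an AR(p) model X_t = c + sum_i phi_i X_{t-i} + eps_t, the
one-step-ahead conditional mean is
  E[X_{t+1} | X_t, ...] = c + sum_i phi_i X_{t+1-i}.
Substitute known values:
  E[X_{t+1} | ...] = (-0.312) * (7) + (0.538) * (1)
                   = -1.6460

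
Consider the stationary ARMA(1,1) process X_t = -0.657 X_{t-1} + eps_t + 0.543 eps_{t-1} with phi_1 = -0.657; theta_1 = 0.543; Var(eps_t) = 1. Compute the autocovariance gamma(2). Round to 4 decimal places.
\gamma(2) = 0.0848

Multiply the model equation by X_{t-k} and take expectations. With theta_0 = psi_0 = 1 and psi_j the MA(infinity) weights, this gives
  gamma(k) - sum_i phi_i gamma(k-i) = c_k,
  c_k = sigma^2 * sum_{j=k..q} theta_j psi_{j-k}   (c_k = 0 for k > q),
using gamma(-m) = gamma(m).
psi-weights needed (psi_j = theta_j + sum_i phi_i psi_{j-i}):
  psi_1 = theta_1 + phi_1 = 0.543 + (-0.657) = -0.114
Right-hand sides:
  c_0 = sigma^2 (1 + theta_1 psi_1) = 1 * (1 + (0.543)(-0.114)) = 1 * 0.938098 = 0.938098
  c_1 = sigma^2 theta_1 = 1 * (0.543) = 0.543
  c_2 = 0
Equations for k = 0 and k = 1 (AR order 1):
  gamma(0) = phi_1 gamma(1) + c_0
  gamma(1) = phi_1 gamma(0) + c_1
Substituting the second into the first: gamma(0) (1 - phi_1^2) = c_0 + phi_1 c_1, so
  gamma(0) = (c_0 + phi_1 c_1) / (1 - phi_1^2) = (0.938098 + (-0.657)(0.543)) / (1 - (-0.657)^2) = 0.581347 / 0.568351 = 1.022866.
  gamma(1) = phi_1 gamma(0) + c_1 = (-0.657)(1.022866) + (0.543) = -0.129023.
For k = 2 (> q): gamma(2) = phi_1 gamma(1) = (-0.657)(-0.129023) = 0.084768.
Therefore gamma(2) = 0.0848 (to 4 decimal places).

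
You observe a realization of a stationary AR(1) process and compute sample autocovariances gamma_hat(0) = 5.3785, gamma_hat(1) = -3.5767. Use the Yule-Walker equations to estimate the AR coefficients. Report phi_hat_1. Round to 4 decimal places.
\hat\phi_{1} = -0.6650

The Yule-Walker equations for an AR(p) process read, in matrix form,
  Gamma_p phi = r_p,   with   (Gamma_p)_{ij} = gamma(|i - j|),
                       (r_p)_i = gamma(i),   i,j = 1..p.
Substitute the sample gammas (Toeplitz matrix and right-hand side of size 1):
  Gamma_p = [[5.3785]]
  r_p     = [-3.5767]
With p = 1 this is the single equation gamma(0) phi_1 = gamma(1):
  phi_hat_1 = gamma(1) / gamma(0) = -3.5767 / 5.3785 = -0.6650.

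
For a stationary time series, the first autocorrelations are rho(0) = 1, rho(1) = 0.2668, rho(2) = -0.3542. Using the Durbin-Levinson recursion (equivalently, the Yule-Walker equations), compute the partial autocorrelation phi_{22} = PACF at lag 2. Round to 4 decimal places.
\phi_{22} = -0.4580

The PACF at lag k is phi_{kk}, the last component of the solution
to the Yule-Walker system G_k phi = r_k where
  (G_k)_{ij} = rho(|i - j|), (r_k)_i = rho(i), i,j = 1..k.
Equivalently, Durbin-Levinson gives phi_{kk} iteratively:
  phi_{11} = rho(1)
  phi_{kk} = [rho(k) - sum_{j=1..k-1} phi_{k-1,j} rho(k-j)]
            / [1 - sum_{j=1..k-1} phi_{k-1,j} rho(j)],
  phi_{k,j} = phi_{k-1,j} - phi_{kk} phi_{k-1,k-j},  j = 1..k-1.
Step k = 1:
  phi_11 = rho(1) = 0.2668.
Step k = 2:
  phi_22 = [rho(2) - phi_11 rho(1)] / [1 - phi_11 rho(1)] = [-0.3542 - (0.2668)(0.2668)] / [1 - (0.2668)(0.2668)]
         = -0.42538224 / 0.92881776 = -0.458.
Therefore phi_{22} = -0.4580.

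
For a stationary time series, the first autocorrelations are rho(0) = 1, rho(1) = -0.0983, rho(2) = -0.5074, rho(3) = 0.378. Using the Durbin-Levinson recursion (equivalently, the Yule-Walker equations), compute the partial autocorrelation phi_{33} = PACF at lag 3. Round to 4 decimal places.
\phi_{33} = 0.3481

The PACF at lag k is phi_{kk}, the last component of the solution
to the Yule-Walker system G_k phi = r_k where
  (G_k)_{ij} = rho(|i - j|), (r_k)_i = rho(i), i,j = 1..k.
Equivalently, Durbin-Levinson gives phi_{kk} iteratively:
  phi_{11} = rho(1)
  phi_{kk} = [rho(k) - sum_{j=1..k-1} phi_{k-1,j} rho(k-j)]
            / [1 - sum_{j=1..k-1} phi_{k-1,j} rho(j)],
  phi_{k,j} = phi_{k-1,j} - phi_{kk} phi_{k-1,k-j},  j = 1..k-1.
Step k = 1:
  phi_11 = rho(1) = -0.0983.
Step k = 2:
  phi_22 = [rho(2) - phi_11 rho(1)] / [1 - phi_11 rho(1)] = [-0.5074 - (-0.0983)(-0.0983)] / [1 - (-0.0983)(-0.0983)]
         = -0.51706289 / 0.99033711 = -0.522108.
  Update: phi_21 = phi_11 - phi_22 phi_11 = -0.0983 - (-0.522108)(-0.0983) = -0.149623.
Step k = 3:
  phi_33 = [rho(3) - phi_21 rho(2) - phi_22 rho(1)] / [1 - phi_21 rho(1) - phi_22 rho(2)]
    numerator   = 0.378 - (-0.149623)(-0.5074) - (-0.522108)(-0.0983) = 0.25075797
    denominator = 1 - (-0.149623)(-0.0983) - (-0.522108)(-0.5074) = 0.72037446
  phi_33 = 0.25075797 / 0.72037446 = 0.3481.
Therefore phi_{33} = 0.3481.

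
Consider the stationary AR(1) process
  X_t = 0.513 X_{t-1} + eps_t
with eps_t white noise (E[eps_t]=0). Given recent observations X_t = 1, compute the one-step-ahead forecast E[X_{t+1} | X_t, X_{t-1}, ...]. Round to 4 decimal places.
E[X_{t+1} \mid \mathcal F_t] = 0.5130

For an AR(p) model X_t = c + sum_i phi_i X_{t-i} + eps_t, the
one-step-ahead conditional mean is
  E[X_{t+1} | X_t, ...] = c + sum_i phi_i X_{t+1-i}.
Substitute known values:
  E[X_{t+1} | ...] = (0.513) * (1)
                   = 0.5130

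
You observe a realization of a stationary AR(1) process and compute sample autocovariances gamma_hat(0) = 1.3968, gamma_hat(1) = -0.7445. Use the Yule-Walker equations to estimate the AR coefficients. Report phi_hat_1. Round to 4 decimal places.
\hat\phi_{1} = -0.5330

The Yule-Walker equations for an AR(p) process read, in matrix form,
  Gamma_p phi = r_p,   with   (Gamma_p)_{ij} = gamma(|i - j|),
                       (r_p)_i = gamma(i),   i,j = 1..p.
Substitute the sample gammas (Toeplitz matrix and right-hand side of size 1):
  Gamma_p = [[1.3968]]
  r_p     = [-0.7445]
With p = 1 this is the single equation gamma(0) phi_1 = gamma(1):
  phi_hat_1 = gamma(1) / gamma(0) = -0.7445 / 1.3968 = -0.5330.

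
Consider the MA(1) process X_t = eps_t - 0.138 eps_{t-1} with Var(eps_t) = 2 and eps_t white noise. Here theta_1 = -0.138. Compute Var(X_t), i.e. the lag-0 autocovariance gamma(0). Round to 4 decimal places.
\gamma(0) = 2.0381

For an MA(q) process X_t = eps_t + sum_i theta_i eps_{t-i} with
Var(eps_t) = sigma^2, the variance is
  gamma(0) = sigma^2 * (1 + sum_i theta_i^2).
  sum_i theta_i^2 = (-0.138)^2 = 0.019044.
  gamma(0) = 2 * (1 + 0.019044) = 2 * 1.019044 = 2.038088, which rounds to 2.0381.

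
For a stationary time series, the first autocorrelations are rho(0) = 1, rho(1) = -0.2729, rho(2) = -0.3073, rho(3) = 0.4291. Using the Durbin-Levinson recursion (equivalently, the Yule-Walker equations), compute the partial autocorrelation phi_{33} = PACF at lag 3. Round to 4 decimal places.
\phi_{33} = 0.2579

The PACF at lag k is phi_{kk}, the last component of the solution
to the Yule-Walker system G_k phi = r_k where
  (G_k)_{ij} = rho(|i - j|), (r_k)_i = rho(i), i,j = 1..k.
Equivalently, Durbin-Levinson gives phi_{kk} iteratively:
  phi_{11} = rho(1)
  phi_{kk} = [rho(k) - sum_{j=1..k-1} phi_{k-1,j} rho(k-j)]
            / [1 - sum_{j=1..k-1} phi_{k-1,j} rho(j)],
  phi_{k,j} = phi_{k-1,j} - phi_{kk} phi_{k-1,k-j},  j = 1..k-1.
Step k = 1:
  phi_11 = rho(1) = -0.2729.
Step k = 2:
  phi_22 = [rho(2) - phi_11 rho(1)] / [1 - phi_11 rho(1)] = [-0.3073 - (-0.2729)(-0.2729)] / [1 - (-0.2729)(-0.2729)]
         = -0.38177441 / 0.92552559 = -0.412495.
  Update: phi_21 = phi_11 - phi_22 phi_11 = -0.2729 - (-0.412495)(-0.2729) = -0.38547.
Step k = 3:
  phi_33 = [rho(3) - phi_21 rho(2) - phi_22 rho(1)] / [1 - phi_21 rho(1) - phi_22 rho(2)]
    numerator   = 0.4291 - (-0.38547)(-0.3073) - (-0.412495)(-0.2729) = 0.19807532
    denominator = 1 - (-0.38547)(-0.2729) - (-0.412495)(-0.3073) = 0.76804567
  phi_33 = 0.19807532 / 0.76804567 = 0.2579.
Therefore phi_{33} = 0.2579.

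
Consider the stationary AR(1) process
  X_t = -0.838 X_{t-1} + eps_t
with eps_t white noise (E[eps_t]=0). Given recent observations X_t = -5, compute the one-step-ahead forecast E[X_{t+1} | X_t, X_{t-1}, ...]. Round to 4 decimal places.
E[X_{t+1} \mid \mathcal F_t] = 4.1900

For an AR(p) model X_t = c + sum_i phi_i X_{t-i} + eps_t, the
one-step-ahead conditional mean is
  E[X_{t+1} | X_t, ...] = c + sum_i phi_i X_{t+1-i}.
Substitute known values:
  E[X_{t+1} | ...] = (-0.838) * (-5)
                   = 4.1900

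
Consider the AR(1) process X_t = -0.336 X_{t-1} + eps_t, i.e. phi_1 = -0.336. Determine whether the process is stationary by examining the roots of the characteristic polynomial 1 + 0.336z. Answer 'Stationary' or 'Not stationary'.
\text{Stationary}

The AR(p) characteristic polynomial is P(z) = 1 + 0.336z.
Stationarity requires all roots to lie outside the unit circle, i.e. |z| > 1 for every root.
This is linear in z: 1 + (0.336) z = 0  =>  z = -1/(0.336) = -2.97619,  |z| = 2.97619.
Moduli of all roots: 2.9762.
All moduli strictly greater than 1? Yes.
Verdict: Stationary.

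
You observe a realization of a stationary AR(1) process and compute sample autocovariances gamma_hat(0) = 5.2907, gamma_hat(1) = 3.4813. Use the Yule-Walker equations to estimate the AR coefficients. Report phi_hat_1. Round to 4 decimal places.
\hat\phi_{1} = 0.6580

The Yule-Walker equations for an AR(p) process read, in matrix form,
  Gamma_p phi = r_p,   with   (Gamma_p)_{ij} = gamma(|i - j|),
                       (r_p)_i = gamma(i),   i,j = 1..p.
Substitute the sample gammas (Toeplitz matrix and right-hand side of size 1):
  Gamma_p = [[5.2907]]
  r_p     = [3.4813]
With p = 1 this is the single equation gamma(0) phi_1 = gamma(1):
  phi_hat_1 = gamma(1) / gamma(0) = 3.4813 / 5.2907 = 0.6580.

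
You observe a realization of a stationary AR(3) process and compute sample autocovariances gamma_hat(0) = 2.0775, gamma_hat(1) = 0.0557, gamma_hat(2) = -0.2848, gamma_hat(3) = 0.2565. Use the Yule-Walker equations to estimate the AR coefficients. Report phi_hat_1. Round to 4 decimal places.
\hat\phi_{1} = 0.0490

The Yule-Walker equations for an AR(p) process read, in matrix form,
  Gamma_p phi = r_p,   with   (Gamma_p)_{ij} = gamma(|i - j|),
                       (r_p)_i = gamma(i),   i,j = 1..p.
Substitute the sample gammas (Toeplitz matrix and right-hand side of size 3):
  Gamma_p = [[2.0775, 0.0557, -0.2848], [0.0557, 2.0775, 0.0557], [-0.2848, 0.0557, 2.0775]]
  r_p     = [0.0557, -0.2848, 0.2565]
Written out (R1..R3):
  (R1) 2.0775 phi_1 + 0.0557 phi_2 - 0.2848 phi_3 = 0.0557
  (R2) 0.0557 phi_1 + 2.0775 phi_2 + 0.0557 phi_3 = -0.2848
  (R3) -0.2848 phi_1 + 0.0557 phi_2 + 2.0775 phi_3 = 0.2565
Gaussian elimination:
  R2 <- R2 - (0.0557/2.0775) R1 = R2 - (0.026811) R1:  2.076007 phi_2 + 0.063336 phi_3 = -0.286293
  R3 <- R3 - (-0.2848/2.0775) R1 = R3 - (-0.137088) R1:  0.063336 phi_2 + 2.038457 phi_3 = 0.264136
  R3 <- R3 - (0.063336/2.076007) R2 = R3 - (0.030508) R2:  2.036525 phi_3 = 0.27287
Back-substitution:
  phi_hat_3 = 0.27287 / 2.036525 = 0.133988
  phi_hat_2 = (-0.286293 - (0.063336)(0.133988)) / 2.076007 = -0.141994
  phi_hat_1 = (0.0557 - (0.0557)(-0.141994) - (-0.2848)(0.133988)) / 2.0775 = 0.048986
So phi_hat = [0.0490, -0.1420, 0.1340].
Therefore phi_hat_1 = 0.0490.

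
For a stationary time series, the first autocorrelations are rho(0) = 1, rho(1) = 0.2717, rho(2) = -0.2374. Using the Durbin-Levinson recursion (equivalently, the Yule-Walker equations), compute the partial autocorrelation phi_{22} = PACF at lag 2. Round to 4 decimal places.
\phi_{22} = -0.3360

The PACF at lag k is phi_{kk}, the last component of the solution
to the Yule-Walker system G_k phi = r_k where
  (G_k)_{ij} = rho(|i - j|), (r_k)_i = rho(i), i,j = 1..k.
Equivalently, Durbin-Levinson gives phi_{kk} iteratively:
  phi_{11} = rho(1)
  phi_{kk} = [rho(k) - sum_{j=1..k-1} phi_{k-1,j} rho(k-j)]
            / [1 - sum_{j=1..k-1} phi_{k-1,j} rho(j)],
  phi_{k,j} = phi_{k-1,j} - phi_{kk} phi_{k-1,k-j},  j = 1..k-1.
Step k = 1:
  phi_11 = rho(1) = 0.2717.
Step k = 2:
  phi_22 = [rho(2) - phi_11 rho(1)] / [1 - phi_11 rho(1)] = [-0.2374 - (0.2717)(0.2717)] / [1 - (0.2717)(0.2717)]
         = -0.31122089 / 0.92617911 = -0.336.
Therefore phi_{22} = -0.3360.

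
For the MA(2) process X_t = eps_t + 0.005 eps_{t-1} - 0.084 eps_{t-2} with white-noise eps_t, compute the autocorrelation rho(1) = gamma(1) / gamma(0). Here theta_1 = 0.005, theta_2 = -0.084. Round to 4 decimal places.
\rho(1) = 0.0045

For an MA(q) process with theta_0 = 1, the autocovariance is
  gamma(k) = sigma^2 * sum_{i=0..q-k} theta_i * theta_{i+k},
and rho(k) = gamma(k) / gamma(0). Sigma^2 cancels.
  numerator   = (1)*(0.005) + (0.005)*(-0.084) = 0.00458.
  denominator = (1)^2 + (0.005)^2 + (-0.084)^2 = 1.007081.
  rho(1) = 0.00458 / 1.007081 = 0.0045.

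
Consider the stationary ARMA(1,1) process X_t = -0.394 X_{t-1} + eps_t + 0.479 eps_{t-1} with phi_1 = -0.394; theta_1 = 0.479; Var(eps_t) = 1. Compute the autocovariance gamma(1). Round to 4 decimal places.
\gamma(1) = 0.0816

Multiply the model equation by X_{t-k} and take expectations. With theta_0 = psi_0 = 1 and psi_j the MA(infinity) weights, this gives
  gamma(k) - sum_i phi_i gamma(k-i) = c_k,
  c_k = sigma^2 * sum_{j=k..q} theta_j psi_{j-k}   (c_k = 0 for k > q),
using gamma(-m) = gamma(m).
psi-weights needed (psi_j = theta_j + sum_i phi_i psi_{j-i}):
  psi_1 = theta_1 + phi_1 = 0.479 + (-0.394) = 0.085
Right-hand sides:
  c_0 = sigma^2 (1 + theta_1 psi_1) = 1 * (1 + (0.479)(0.085)) = 1 * 1.040715 = 1.040715
  c_1 = sigma^2 theta_1 = 1 * (0.479) = 0.479
  c_2 = 0
Equations for k = 0 and k = 1 (AR order 1):
  gamma(0) = phi_1 gamma(1) + c_0
  gamma(1) = phi_1 gamma(0) + c_1
Substituting the second into the first: gamma(0) (1 - phi_1^2) = c_0 + phi_1 c_1, so
  gamma(0) = (c_0 + phi_1 c_1) / (1 - phi_1^2) = (1.040715 + (-0.394)(0.479)) / (1 - (-0.394)^2) = 0.851989 / 0.844764 = 1.008553.
  gamma(1) = phi_1 gamma(0) + c_1 = (-0.394)(1.008553) + (0.479) = 0.08163.
Therefore gamma(1) = 0.0816 (to 4 decimal places).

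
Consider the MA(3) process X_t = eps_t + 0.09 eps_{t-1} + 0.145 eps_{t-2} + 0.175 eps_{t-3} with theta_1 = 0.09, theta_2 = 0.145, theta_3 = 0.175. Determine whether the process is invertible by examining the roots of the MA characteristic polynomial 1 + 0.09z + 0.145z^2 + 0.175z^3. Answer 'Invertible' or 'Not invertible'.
\text{Invertible}

The MA(q) characteristic polynomial is P(z) = 1 + 0.09z + 0.145z^2 + 0.175z^3.
Invertibility requires all roots to lie outside the unit circle, i.e. |z| > 1 for every root.
Degree 3: look for a simple real root z0 first, then factor out (1 - z/z0) and solve the remaining quadratic.
Testing z0 = -2: P(-2) = 1 + (0.09)(-2) + (0.145)(-2)^2 + (0.175)(-2)^3
  = 1 + (-0.18) + (0.58) + (-1.4) = 0.  So z_0 = -2 is a root, |z_0| = 2.
Divide out the factor (1 + 0.5 z) = (1 - z/z0) (since 1/z0 = -0.5):
  P(z) = (1 + 0.5 z)(1 + (-0.41) z + (0.35) z^2)
  [check: z-coef -0.41 - (-0.5) = 0.09; z^2-coef 0.35 - (-0.5)(-0.41) = 0.145; z^3-coef -(-0.5)(0.35) = 0.175.]
Remaining roots from the quadratic factor 1 + (-0.41) z + (0.35) z^2:
  Set 1 + (-0.41) z + (0.35) z^2 = 0, i.e. a z^2 + b z + c = 0 with a = 0.35, b = -0.41, c = 1.
  Discriminant D = b^2 - 4ac = (-0.41)^2 - 4*(0.35)*1 = 0.1681 - (1.4) = -1.2319.
  D < 0, so the roots are the complex-conjugate pair z = (-b +/- i sqrt(-D)) / (2a) = 0.5857 +/- 1.5856i.
  For a conjugate pair |z|^2 = z * conj(z) = (product of roots) = c/a = 1/(0.35) = 2.857143, so |z| = sqrt(2.857143) = 1.6903 for both roots.
Moduli of all roots: 2.0000, 1.6903, 1.6903.
All moduli strictly greater than 1? Yes.
Verdict: Invertible.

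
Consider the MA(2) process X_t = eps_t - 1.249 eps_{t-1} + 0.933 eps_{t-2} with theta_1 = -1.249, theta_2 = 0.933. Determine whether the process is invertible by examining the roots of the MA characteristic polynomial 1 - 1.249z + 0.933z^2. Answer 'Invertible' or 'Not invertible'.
\text{Invertible}

The MA(q) characteristic polynomial is P(z) = 1 - 1.249z + 0.933z^2.
Invertibility requires all roots to lie outside the unit circle, i.e. |z| > 1 for every root.
Set 1 + (-1.249) z + (0.933) z^2 = 0, i.e. a z^2 + b z + c = 0 with a = 0.933, b = -1.249, c = 1.
Discriminant D = b^2 - 4ac = (-1.249)^2 - 4*(0.933)*1 = 1.560001 - (3.732) = -2.171999.
D < 0, so the roots are the complex-conjugate pair z = (-b +/- i sqrt(-D)) / (2a) = 0.6693 +/- 0.7898i.
For a conjugate pair |z|^2 = z * conj(z) = (product of roots) = c/a = 1/(0.933) = 1.071811, so |z| = sqrt(1.071811) = 1.0353 for both roots.
Moduli of all roots: 1.0353, 1.0353.
All moduli strictly greater than 1? Yes.
Verdict: Invertible.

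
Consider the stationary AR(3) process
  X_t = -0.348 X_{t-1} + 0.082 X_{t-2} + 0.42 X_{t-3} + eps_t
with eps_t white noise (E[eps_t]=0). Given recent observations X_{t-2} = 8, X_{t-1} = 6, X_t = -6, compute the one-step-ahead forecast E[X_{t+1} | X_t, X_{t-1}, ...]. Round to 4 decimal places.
E[X_{t+1} \mid \mathcal F_t] = 5.9400

For an AR(p) model X_t = c + sum_i phi_i X_{t-i} + eps_t, the
one-step-ahead conditional mean is
  E[X_{t+1} | X_t, ...] = c + sum_i phi_i X_{t+1-i}.
Substitute known values:
  E[X_{t+1} | ...] = (-0.348) * (-6) + (0.082) * (6) + (0.42) * (8)
                   = 5.9400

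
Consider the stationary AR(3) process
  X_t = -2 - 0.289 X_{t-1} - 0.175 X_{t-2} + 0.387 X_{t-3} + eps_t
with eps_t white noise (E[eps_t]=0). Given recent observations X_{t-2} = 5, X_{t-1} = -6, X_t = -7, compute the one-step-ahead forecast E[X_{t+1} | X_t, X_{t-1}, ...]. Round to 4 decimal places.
E[X_{t+1} \mid \mathcal F_t] = 3.0080

For an AR(p) model X_t = c + sum_i phi_i X_{t-i} + eps_t, the
one-step-ahead conditional mean is
  E[X_{t+1} | X_t, ...] = c + sum_i phi_i X_{t+1-i}.
Substitute known values:
  E[X_{t+1} | ...] = -2 + (-0.289) * (-7) + (-0.175) * (-6) + (0.387) * (5)
                   = 3.0080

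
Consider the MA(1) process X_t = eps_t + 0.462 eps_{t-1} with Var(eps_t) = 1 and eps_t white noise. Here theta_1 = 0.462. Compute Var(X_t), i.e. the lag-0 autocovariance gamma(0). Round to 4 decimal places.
\gamma(0) = 1.2134

For an MA(q) process X_t = eps_t + sum_i theta_i eps_{t-i} with
Var(eps_t) = sigma^2, the variance is
  gamma(0) = sigma^2 * (1 + sum_i theta_i^2).
  sum_i theta_i^2 = (0.462)^2 = 0.213444.
  gamma(0) = 1 * (1 + 0.213444) = 1 * 1.213444 = 1.213444, which rounds to 1.2134.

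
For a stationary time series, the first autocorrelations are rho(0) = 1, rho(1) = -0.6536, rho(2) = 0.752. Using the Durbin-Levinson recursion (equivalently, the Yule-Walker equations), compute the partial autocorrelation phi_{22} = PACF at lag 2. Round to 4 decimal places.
\phi_{22} = 0.5670

The PACF at lag k is phi_{kk}, the last component of the solution
to the Yule-Walker system G_k phi = r_k where
  (G_k)_{ij} = rho(|i - j|), (r_k)_i = rho(i), i,j = 1..k.
Equivalently, Durbin-Levinson gives phi_{kk} iteratively:
  phi_{11} = rho(1)
  phi_{kk} = [rho(k) - sum_{j=1..k-1} phi_{k-1,j} rho(k-j)]
            / [1 - sum_{j=1..k-1} phi_{k-1,j} rho(j)],
  phi_{k,j} = phi_{k-1,j} - phi_{kk} phi_{k-1,k-j},  j = 1..k-1.
Step k = 1:
  phi_11 = rho(1) = -0.6536.
Step k = 2:
  phi_22 = [rho(2) - phi_11 rho(1)] / [1 - phi_11 rho(1)] = [0.752 - (-0.6536)(-0.6536)] / [1 - (-0.6536)(-0.6536)]
         = 0.32480704 / 0.57280704 = 0.567.
Therefore phi_{22} = 0.5670.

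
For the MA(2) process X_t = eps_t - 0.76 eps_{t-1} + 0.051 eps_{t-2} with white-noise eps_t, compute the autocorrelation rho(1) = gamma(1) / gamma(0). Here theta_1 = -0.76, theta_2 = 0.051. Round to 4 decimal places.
\rho(1) = -0.5055

For an MA(q) process with theta_0 = 1, the autocovariance is
  gamma(k) = sigma^2 * sum_{i=0..q-k} theta_i * theta_{i+k},
and rho(k) = gamma(k) / gamma(0). Sigma^2 cancels.
  numerator   = (1)*(-0.76) + (-0.76)*(0.051) = -0.79876.
  denominator = (1)^2 + (-0.76)^2 + (0.051)^2 = 1.580201.
  rho(1) = -0.79876 / 1.580201 = -0.5055.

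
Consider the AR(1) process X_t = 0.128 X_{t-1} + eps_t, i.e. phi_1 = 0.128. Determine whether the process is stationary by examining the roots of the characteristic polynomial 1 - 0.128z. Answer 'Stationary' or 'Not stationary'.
\text{Stationary}

The AR(p) characteristic polynomial is P(z) = 1 - 0.128z.
Stationarity requires all roots to lie outside the unit circle, i.e. |z| > 1 for every root.
This is linear in z: 1 + (-0.128) z = 0  =>  z = -1/(-0.128) = 7.8125,  |z| = 7.8125.
Moduli of all roots: 7.8125.
All moduli strictly greater than 1? Yes.
Verdict: Stationary.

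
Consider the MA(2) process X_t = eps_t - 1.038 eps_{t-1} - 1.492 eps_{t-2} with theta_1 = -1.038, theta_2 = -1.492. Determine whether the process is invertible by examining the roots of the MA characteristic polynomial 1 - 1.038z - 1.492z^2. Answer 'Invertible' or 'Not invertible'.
\text{Not invertible}

The MA(q) characteristic polynomial is P(z) = 1 - 1.038z - 1.492z^2.
Invertibility requires all roots to lie outside the unit circle, i.e. |z| > 1 for every root.
Set 1 + (-1.038) z + (-1.492) z^2 = 0, i.e. a z^2 + b z + c = 0 with a = -1.492, b = -1.038, c = 1.
Discriminant D = b^2 - 4ac = (-1.038)^2 - 4*(-1.492)*1 = 1.077444 - (-5.968) = 7.045444.
D >= 0, so the roots are real: z = (-b +/- sqrt(D)) / (2a) = (1.038 +/- 2.654326) / (-2.984).
  z_1 = (1.038 + 2.654326) / (-2.984) = -1.2374,   |z_1| = 1.2374.
  z_2 = (1.038 - 2.654326) / (-2.984) = 0.5417,   |z_2| = 0.5417.
Moduli of all roots: 1.2374, 0.5417.
All moduli strictly greater than 1? No.
Verdict: Not invertible.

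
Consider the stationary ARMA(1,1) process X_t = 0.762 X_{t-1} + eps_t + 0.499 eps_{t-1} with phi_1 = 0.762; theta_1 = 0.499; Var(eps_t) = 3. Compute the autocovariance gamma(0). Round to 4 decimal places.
\gamma(0) = 14.3754

Multiply the model equation by X_{t-k} and take expectations. With theta_0 = psi_0 = 1 and psi_j the MA(infinity) weights, this gives
  gamma(k) - sum_i phi_i gamma(k-i) = c_k,
  c_k = sigma^2 * sum_{j=k..q} theta_j psi_{j-k}   (c_k = 0 for k > q),
using gamma(-m) = gamma(m).
psi-weights needed (psi_j = theta_j + sum_i phi_i psi_{j-i}):
  psi_1 = theta_1 + phi_1 = 0.499 + (0.762) = 1.261
Right-hand sides:
  c_0 = sigma^2 (1 + theta_1 psi_1) = 3 * (1 + (0.499)(1.261)) = 3 * 1.629239 = 4.887717
  c_1 = sigma^2 theta_1 = 3 * (0.499) = 1.497
  c_2 = 0
Equations for k = 0 and k = 1 (AR order 1):
  gamma(0) = phi_1 gamma(1) + c_0
  gamma(1) = phi_1 gamma(0) + c_1
Substituting the second into the first: gamma(0) (1 - phi_1^2) = c_0 + phi_1 c_1, so
  gamma(0) = (c_0 + phi_1 c_1) / (1 - phi_1^2) = (4.887717 + (0.762)(1.497)) / (1 - (0.762)^2) = 6.028431 / 0.419356 = 14.375449.
Therefore gamma(0) = 14.3754 (to 4 decimal places).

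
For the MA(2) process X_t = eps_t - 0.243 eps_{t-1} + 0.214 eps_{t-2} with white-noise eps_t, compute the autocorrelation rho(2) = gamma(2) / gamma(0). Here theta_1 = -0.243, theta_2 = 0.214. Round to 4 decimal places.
\rho(2) = 0.1937

For an MA(q) process with theta_0 = 1, the autocovariance is
  gamma(k) = sigma^2 * sum_{i=0..q-k} theta_i * theta_{i+k},
and rho(k) = gamma(k) / gamma(0). Sigma^2 cancels.
  numerator   = (1)*(0.214) = 0.214.
  denominator = (1)^2 + (-0.243)^2 + (0.214)^2 = 1.104845.
  rho(2) = 0.214 / 1.104845 = 0.1937.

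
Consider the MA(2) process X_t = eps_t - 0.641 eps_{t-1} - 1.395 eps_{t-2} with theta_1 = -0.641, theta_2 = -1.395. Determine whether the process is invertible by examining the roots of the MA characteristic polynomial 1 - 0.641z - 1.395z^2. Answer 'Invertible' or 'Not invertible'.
\text{Not invertible}

The MA(q) characteristic polynomial is P(z) = 1 - 0.641z - 1.395z^2.
Invertibility requires all roots to lie outside the unit circle, i.e. |z| > 1 for every root.
Set 1 + (-0.641) z + (-1.395) z^2 = 0, i.e. a z^2 + b z + c = 0 with a = -1.395, b = -0.641, c = 1.
Discriminant D = b^2 - 4ac = (-0.641)^2 - 4*(-1.395)*1 = 0.410881 - (-5.58) = 5.990881.
D >= 0, so the roots are real: z = (-b +/- sqrt(D)) / (2a) = (0.641 +/- 2.447628) / (-2.79).
  z_1 = (0.641 + 2.447628) / (-2.79) = -1.107,   |z_1| = 1.107.
  z_2 = (0.641 - 2.447628) / (-2.79) = 0.6475,   |z_2| = 0.6475.
Moduli of all roots: 1.1070, 0.6475.
All moduli strictly greater than 1? No.
Verdict: Not invertible.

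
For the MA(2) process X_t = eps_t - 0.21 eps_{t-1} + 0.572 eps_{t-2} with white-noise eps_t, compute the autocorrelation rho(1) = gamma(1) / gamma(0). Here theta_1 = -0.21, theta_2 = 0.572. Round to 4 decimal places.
\rho(1) = -0.2407

For an MA(q) process with theta_0 = 1, the autocovariance is
  gamma(k) = sigma^2 * sum_{i=0..q-k} theta_i * theta_{i+k},
and rho(k) = gamma(k) / gamma(0). Sigma^2 cancels.
  numerator   = (1)*(-0.21) + (-0.21)*(0.572) = -0.33012.
  denominator = (1)^2 + (-0.21)^2 + (0.572)^2 = 1.371284.
  rho(1) = -0.33012 / 1.371284 = -0.2407.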